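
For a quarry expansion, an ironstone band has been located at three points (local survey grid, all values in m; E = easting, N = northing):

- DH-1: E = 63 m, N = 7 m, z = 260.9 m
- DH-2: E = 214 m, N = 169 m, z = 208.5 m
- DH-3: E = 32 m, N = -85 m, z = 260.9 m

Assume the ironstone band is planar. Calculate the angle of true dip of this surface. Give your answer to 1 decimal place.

29.8°

Let the plane be z = a·E + b·N + c.
DH-2−DH-1: 151a + 162b = −52.4;  DH-3−DH-1: −31a − 92b = 0.
Solving gives a = −0.54349, b = 0.18313.
Gradient magnitude |∇z| = √(a² + b²) = √(0.29539 + 0.03354) = 0.57352.
True dip = arctan(0.57352) = 29.8°, dipping toward ESE (azimuth ≈ 109°).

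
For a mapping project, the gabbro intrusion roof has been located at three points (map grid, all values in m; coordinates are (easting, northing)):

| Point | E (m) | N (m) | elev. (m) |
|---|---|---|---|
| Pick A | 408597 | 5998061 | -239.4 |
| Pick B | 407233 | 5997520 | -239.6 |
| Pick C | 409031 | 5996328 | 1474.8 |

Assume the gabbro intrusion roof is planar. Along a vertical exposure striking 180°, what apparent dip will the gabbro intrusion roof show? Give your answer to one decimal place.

42.0°

Two edge vectors: Pick A→Pick B = (-1364, -541, -0.2), Pick A→Pick C = (434, -1733, 1714.2).
Normal n = (Pick A→Pick B) × (Pick A→Pick C) = (-927728.8, 2338082, 2598606).
So ∂z/∂E = −n_x/n_z = 0.35701 and ∂z/∂N = −n_y/n_z = −0.89974.
Unit vector along 180° is (sin 180°, cos 180°) = (0.0000, -1.0000).
Slope in that direction = a·(0.0000) + b·(-1.0000) = 0.89974.
Apparent dip = arctan|0.89974| = 42.0° (true dip is 44.1°, so apparent ≤ true as expected).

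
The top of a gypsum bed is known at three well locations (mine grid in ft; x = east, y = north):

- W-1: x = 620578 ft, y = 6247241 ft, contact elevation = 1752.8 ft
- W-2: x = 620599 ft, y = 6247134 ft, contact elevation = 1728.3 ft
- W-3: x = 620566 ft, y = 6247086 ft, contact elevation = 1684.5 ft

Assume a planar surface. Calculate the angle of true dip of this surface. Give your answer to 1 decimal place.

40.8°

Two edge vectors: W-1→W-2 = (21, -107, -24.5), W-1→W-3 = (-12, -155, -68.3).
Normal n = (W-1→W-2) × (W-1→W-3) = (3510.6, 1728.3, -4539).
So ∂z/∂x = −n_x/n_z = 0.77343 and ∂z/∂y = −n_y/n_z = 0.38077.
Gradient magnitude |∇z| = √(a² + b²) = √(0.59819 + 0.14498) = 0.86208.
True dip = arctan(0.86208) = 40.8°, dipping toward WSW (azimuth ≈ 244°).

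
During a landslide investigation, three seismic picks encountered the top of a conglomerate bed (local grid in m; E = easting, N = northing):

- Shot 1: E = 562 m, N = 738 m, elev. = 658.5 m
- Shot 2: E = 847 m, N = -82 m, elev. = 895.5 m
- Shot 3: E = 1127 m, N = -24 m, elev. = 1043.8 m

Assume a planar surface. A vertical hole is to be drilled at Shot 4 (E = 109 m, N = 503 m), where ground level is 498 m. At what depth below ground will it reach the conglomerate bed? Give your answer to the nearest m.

Let the plane be z = a·E + b·N + c.
Shot 2−Shot 1: 285a − 820b = 237;  Shot 3−Shot 1: 565a − 762b = 385.3.
Solving gives a = 0.54992, b = −0.09789.
Then c = 658.5 − a·562 − b·738 = 421.69.
At (109, 503): z_contact = 59.9 − 49.2 + 421.69 = 432.4 m.
Depth below ground = 498 − 432.4 = 66 m.

66 m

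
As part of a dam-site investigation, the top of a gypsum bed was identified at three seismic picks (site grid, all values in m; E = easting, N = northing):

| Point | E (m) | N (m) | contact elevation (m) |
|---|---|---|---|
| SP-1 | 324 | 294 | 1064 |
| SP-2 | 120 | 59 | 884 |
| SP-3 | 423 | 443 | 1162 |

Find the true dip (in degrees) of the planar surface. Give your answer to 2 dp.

31.49°

Let the plane be z = a·E + b·N + c.
SP-2−SP-1: −204a − 235b = −180;  SP-3−SP-1: 99a + 149b = 98.
Solving gives a = 0.53148, b = 0.30459.
Gradient magnitude |∇z| = √(a² + b²) = √(0.28247 + 0.09277) = 0.61257.
True dip = arctan(0.61257) = 31.49°, dipping toward WSW (azimuth ≈ 240°).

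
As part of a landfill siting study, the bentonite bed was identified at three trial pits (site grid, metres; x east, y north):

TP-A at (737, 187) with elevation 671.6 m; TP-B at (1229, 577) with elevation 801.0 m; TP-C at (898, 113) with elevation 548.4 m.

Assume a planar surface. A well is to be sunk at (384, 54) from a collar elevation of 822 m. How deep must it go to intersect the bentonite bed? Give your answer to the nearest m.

Two edge vectors: TP-A→TP-B = (492, 390, 129.4), TP-A→TP-C = (161, -74, -123.2).
Normal n = (TP-A→TP-B) × (TP-A→TP-C) = (-38472.4, 81447.8, -99198).
So ∂z/∂x = −n_x/n_z = −0.38783 and ∂z/∂y = −n_y/n_z = 0.82106.
Intercept c from TP-A: 671.6 + 285.83 − 153.54 = 803.90.
At (384, 54): z_contact = −148.9 + 44.3 + 803.90 = 699.3 m.
Depth below ground = 822 − 699.3 = 123 m.

123 m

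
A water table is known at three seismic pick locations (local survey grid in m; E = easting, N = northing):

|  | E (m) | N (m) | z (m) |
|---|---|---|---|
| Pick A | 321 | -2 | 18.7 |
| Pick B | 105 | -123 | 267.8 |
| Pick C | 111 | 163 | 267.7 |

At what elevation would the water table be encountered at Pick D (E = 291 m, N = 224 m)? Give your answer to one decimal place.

Two edge vectors: Pick A→Pick B = (-216, -121, 249.1), Pick A→Pick C = (-210, 165, 249).
Normal n = (Pick A→Pick B) × (Pick A→Pick C) = (-71230.5, 1473, -61050).
So ∂z/∂E = −n_x/n_z = −1.16676 and ∂z/∂N = −n_y/n_z = 0.02413.
Intercept c from Pick A: 18.7 + 374.53 + 0.05 = 393.28.
At (291, 224): z = −339.5 + 5.4 + 393.28 = 59.2 m.

59.2 m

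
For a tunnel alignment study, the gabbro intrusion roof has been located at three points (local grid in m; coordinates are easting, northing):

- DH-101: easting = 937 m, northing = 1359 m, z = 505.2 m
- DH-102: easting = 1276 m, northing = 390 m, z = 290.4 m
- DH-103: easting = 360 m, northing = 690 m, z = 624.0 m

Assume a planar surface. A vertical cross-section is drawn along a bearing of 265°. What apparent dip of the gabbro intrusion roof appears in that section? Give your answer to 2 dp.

17.68°

Let the plane be z = a·easting + b·northing + c.
DH-102−DH-101: 339a − 969b = −214.8;  DH-103−DH-101: −577a − 669b = 118.8.
Solving gives a = −0.32933, b = 0.10646.
Unit vector along 265° is (sin 265°, cos 265°) = (-0.9962, -0.0872).
Slope in that direction = a·(-0.9962) + b·(-0.0872) = 0.31879.
Apparent dip = arctan|0.31879| = 17.68° (true dip is 19.1°, so apparent ≤ true as expected).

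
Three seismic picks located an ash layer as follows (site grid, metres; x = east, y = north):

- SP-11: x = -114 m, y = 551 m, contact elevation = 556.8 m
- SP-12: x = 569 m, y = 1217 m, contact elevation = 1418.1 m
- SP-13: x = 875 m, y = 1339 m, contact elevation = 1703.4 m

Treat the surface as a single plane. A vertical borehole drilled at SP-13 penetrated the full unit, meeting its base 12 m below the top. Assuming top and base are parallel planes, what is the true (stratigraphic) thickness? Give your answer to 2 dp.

Let the plane be z = a·x + b·y + c.
SP-12−SP-11: 683a + 666b = 861.3;  SP-13−SP-11: 989a + 788b = 1146.6.
Solving gives a = 0.70500, b = 0.57025.
|∇z| = √(a²+b²) = 0.90676, so dip δ = arctan(0.90676) = 42.20°.
True thickness = vertical thickness × cos δ = 12 × cos 42.20° = 8.89 m.

8.89 m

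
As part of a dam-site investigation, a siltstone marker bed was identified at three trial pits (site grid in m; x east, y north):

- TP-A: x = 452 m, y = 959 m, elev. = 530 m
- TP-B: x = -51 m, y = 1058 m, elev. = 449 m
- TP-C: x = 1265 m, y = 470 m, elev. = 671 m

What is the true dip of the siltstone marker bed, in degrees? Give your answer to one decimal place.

Two edge vectors: TP-A→TP-B = (-503, 99, -81), TP-A→TP-C = (813, -489, 141).
Normal n = (TP-A→TP-B) × (TP-A→TP-C) = (-25650, 5070, 165480).
So ∂z/∂x = −n_x/n_z = 0.15500 and ∂z/∂y = −n_y/n_z = −0.03064.
Gradient magnitude |∇z| = √(a² + b²) = √(0.02403 + 0.00094) = 0.15800.
True dip = arctan(0.15800) = 9.0°, dipping toward W (azimuth ≈ 281°).

9.0°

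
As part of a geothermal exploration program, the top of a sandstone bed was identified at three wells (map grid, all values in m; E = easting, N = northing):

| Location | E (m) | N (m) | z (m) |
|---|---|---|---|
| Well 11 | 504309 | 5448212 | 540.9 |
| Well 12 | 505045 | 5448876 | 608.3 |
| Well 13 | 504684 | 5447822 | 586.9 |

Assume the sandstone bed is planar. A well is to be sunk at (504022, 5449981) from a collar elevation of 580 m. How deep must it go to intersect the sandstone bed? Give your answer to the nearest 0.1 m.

Let the plane be z = a·E + b·N + c.
Well 12−Well 11: 736a + 664b = 67.4;  Well 13−Well 11: 375a − 390b = 46.
Solving gives a = 0.106018208, b = −0.016008134.
Then c = 540.9 − a·504309 − b·5448212 = 34290.67.
At (504022, 5449981): z_contact = 53435.51 − 87244.02 + 34290.67 = 482.15 m.
Depth below ground = 580 − 482.15 = 97.8 m.

97.8 m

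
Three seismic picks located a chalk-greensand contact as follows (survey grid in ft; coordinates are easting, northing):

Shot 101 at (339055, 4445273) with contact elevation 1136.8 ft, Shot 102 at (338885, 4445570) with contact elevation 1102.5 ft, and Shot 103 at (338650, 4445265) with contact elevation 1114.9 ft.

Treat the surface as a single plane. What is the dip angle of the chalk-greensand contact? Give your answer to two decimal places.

Let the plane be z = a·easting + b·northing + c.
Shot 102−Shot 101: −170a + 297b = −34.3;  Shot 103−Shot 101: −405a − 8b = −21.9.
Solving gives a = 0.05573, b = −0.08359.
Gradient magnitude |∇z| = √(a² + b²) = √(0.00311 + 0.00699) = 0.10046.
True dip = arctan(0.10046) = 5.74°, dipping toward NNW (azimuth ≈ 326°).

5.74°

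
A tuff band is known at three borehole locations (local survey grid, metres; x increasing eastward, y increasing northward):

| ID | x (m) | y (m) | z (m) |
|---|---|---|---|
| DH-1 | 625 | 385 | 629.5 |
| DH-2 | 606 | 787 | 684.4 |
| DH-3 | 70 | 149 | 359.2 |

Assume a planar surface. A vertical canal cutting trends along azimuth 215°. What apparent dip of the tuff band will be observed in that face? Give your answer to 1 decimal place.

Let the plane be z = a·x + b·y + c.
DH-2−DH-1: −19a + 402b = 54.9;  DH-3−DH-1: −555a − 236b = −270.3.
Solving gives a = 0.42050, b = 0.15644.
Unit vector along 215° is (sin 215°, cos 215°) = (-0.5736, -0.8192).
Slope in that direction = a·(-0.5736) + b·(-0.8192) = −0.36934.
Apparent dip = arctan|0.36934| = 20.3° (true dip is 24.2°, so apparent ≤ true as expected).

20.3°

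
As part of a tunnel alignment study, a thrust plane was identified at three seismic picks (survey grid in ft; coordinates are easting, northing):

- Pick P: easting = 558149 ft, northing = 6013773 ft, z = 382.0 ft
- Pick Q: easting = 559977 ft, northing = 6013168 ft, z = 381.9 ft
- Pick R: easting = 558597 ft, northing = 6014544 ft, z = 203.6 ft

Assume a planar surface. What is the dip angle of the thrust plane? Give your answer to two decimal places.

Let the plane be z = a·easting + b·northing + c.
Pick Q−Pick P: 1828a − 605b = −0.1;  Pick R−Pick P: 448a + 771b = −178.4.
Solving gives a = −0.06427, b = −0.19404.
Gradient magnitude |∇z| = √(a² + b²) = √(0.00413 + 0.03765) = 0.20441.
True dip = arctan(0.20441) = 11.55°, dipping toward NNE (azimuth ≈ 018°).

11.55°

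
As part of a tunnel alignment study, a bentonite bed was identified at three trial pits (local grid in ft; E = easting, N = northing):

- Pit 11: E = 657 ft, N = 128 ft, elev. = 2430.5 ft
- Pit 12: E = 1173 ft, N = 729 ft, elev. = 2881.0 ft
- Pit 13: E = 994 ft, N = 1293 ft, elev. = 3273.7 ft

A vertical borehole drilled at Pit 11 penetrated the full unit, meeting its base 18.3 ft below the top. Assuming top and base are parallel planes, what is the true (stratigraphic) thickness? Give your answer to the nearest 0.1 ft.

Let the plane be z = a·E + b·N + c.
Pit 12−Pit 11: 516a + 601b = 450.5;  Pit 13−Pit 11: 337a + 1165b = 843.2.
Solving gives a = 0.04533, b = 0.71066.
|∇z| = √(a²+b²) = 0.71211, so dip δ = arctan(0.71211) = 35.45°.
True thickness = vertical thickness × cos δ = 18.3 × cos 35.45° = 14.9 ft.

14.9 ft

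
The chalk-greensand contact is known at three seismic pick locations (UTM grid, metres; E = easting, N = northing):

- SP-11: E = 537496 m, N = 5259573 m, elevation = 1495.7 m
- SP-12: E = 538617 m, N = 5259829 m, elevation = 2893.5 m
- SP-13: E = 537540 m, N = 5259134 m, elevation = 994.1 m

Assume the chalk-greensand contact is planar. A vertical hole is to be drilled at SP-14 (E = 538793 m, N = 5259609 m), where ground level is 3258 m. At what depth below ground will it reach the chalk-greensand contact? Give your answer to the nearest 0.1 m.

467.5 m

Let the plane be z = a·E + b·N + c.
SP-12−SP-11: 1121a + 256b = 1397.8;  SP-13−SP-11: 44a − 439b = −501.6.
Solving gives a = 0.963927268, b = 1.239209111.
Then c = 1495.7 − a·537496 − b·5259573 = −7034322.13.
At (538793, 5259609): z_contact = 519357.26 + 6517755.39 − 7034322.13 = 2790.53 m.
Depth below ground = 3258 − 2790.53 = 467.5 m.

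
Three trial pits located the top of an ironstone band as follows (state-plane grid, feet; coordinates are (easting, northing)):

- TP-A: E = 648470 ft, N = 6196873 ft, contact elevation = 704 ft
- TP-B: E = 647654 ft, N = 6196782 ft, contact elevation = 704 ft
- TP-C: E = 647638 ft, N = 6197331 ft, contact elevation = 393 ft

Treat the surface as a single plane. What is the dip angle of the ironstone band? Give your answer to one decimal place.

Two edge vectors: TP-A→TP-B = (-816, -91, 0), TP-A→TP-C = (-832, 458, -311).
Normal n = (TP-A→TP-B) × (TP-A→TP-C) = (28301, -253776, -449440).
So ∂z/∂E = −n_x/n_z = 0.06297 and ∂z/∂N = −n_y/n_z = −0.56465.
Gradient magnitude |∇z| = √(a² + b²) = √(0.00397 + 0.31883) = 0.56815.
True dip = arctan(0.56815) = 29.6°, dipping toward N (azimuth ≈ 354°).

29.6°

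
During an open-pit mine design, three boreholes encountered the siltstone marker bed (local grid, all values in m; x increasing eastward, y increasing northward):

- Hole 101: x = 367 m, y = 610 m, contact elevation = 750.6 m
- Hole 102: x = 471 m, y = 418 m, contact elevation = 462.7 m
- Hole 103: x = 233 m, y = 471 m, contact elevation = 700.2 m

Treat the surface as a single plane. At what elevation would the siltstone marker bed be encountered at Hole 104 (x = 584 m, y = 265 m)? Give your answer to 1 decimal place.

Two edge vectors: Hole 101→Hole 102 = (104, -192, -287.9), Hole 101→Hole 103 = (-134, -139, -50.4).
Normal n = (Hole 101→Hole 102) × (Hole 101→Hole 103) = (-30341.3, 43820.2, -40184).
So ∂z/∂x = −n_x/n_z = −0.75506 and ∂z/∂y = −n_y/n_z = 1.09049.
Intercept c from Hole 101: 750.6 + 277.11 − 665.20 = 362.51.
At (584, 265): z = −441.0 + 289.0 + 362.51 = 210.5 m.

210.5 m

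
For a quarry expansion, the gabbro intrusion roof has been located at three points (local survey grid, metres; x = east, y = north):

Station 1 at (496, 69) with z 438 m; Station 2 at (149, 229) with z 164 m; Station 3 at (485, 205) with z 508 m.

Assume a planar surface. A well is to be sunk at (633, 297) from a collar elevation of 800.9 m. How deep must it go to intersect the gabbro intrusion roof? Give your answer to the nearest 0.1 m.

79.7 m

Let the plane be z = a·x + b·y + c.
Station 2−Station 1: −347a + 160b = −274;  Station 3−Station 1: −11a + 136b = 70.
Solving gives a = 1.06674, b = 0.60099.
Then c = 438 − a·496 − b·69 = −132.57.
At (633, 297): z_contact = 675.24 + 178.49 − 132.57 = 721.17 m.
Depth below ground = 800.9 − 721.17 = 79.7 m.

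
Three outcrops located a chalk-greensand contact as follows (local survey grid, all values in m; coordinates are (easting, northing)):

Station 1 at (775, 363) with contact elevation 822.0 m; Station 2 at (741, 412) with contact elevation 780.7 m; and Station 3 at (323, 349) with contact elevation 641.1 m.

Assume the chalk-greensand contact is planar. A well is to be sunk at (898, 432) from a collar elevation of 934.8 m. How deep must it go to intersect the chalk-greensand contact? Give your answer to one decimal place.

99.6 m

Let the plane be z = a·E + b·N + c.
Station 2−Station 1: −34a + 49b = −41.3;  Station 3−Station 1: −452a − 14b = −180.9.
Solving gives a = 0.41736, b = −0.55326.
Then c = 822 − a·775 − b·363 = 699.38.
At (898, 432): z_contact = 374.79 − 239.01 + 699.38 = 835.16 m.
Depth below ground = 934.8 − 835.16 = 99.6 m.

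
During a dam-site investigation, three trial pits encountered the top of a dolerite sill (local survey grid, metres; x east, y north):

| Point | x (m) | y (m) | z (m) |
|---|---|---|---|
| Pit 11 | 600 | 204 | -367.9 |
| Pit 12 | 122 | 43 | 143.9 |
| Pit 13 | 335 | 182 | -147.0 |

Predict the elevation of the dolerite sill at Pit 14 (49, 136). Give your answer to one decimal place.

112.2 m

Two edge vectors: Pit 11→Pit 12 = (-478, -161, 511.8), Pit 11→Pit 13 = (-265, -22, 220.9).
Normal n = (Pit 11→Pit 12) × (Pit 11→Pit 13) = (-24305.3, -30036.8, -32149).
So ∂z/∂x = −n_x/n_z = −0.75602 and ∂z/∂y = −n_y/n_z = −0.93430.
Intercept c from Pit 11: -367.9 + 453.61 + 190.60 = 276.31.
At (49, 136): z = −37.0 − 127.1 + 276.31 = 112.2 m.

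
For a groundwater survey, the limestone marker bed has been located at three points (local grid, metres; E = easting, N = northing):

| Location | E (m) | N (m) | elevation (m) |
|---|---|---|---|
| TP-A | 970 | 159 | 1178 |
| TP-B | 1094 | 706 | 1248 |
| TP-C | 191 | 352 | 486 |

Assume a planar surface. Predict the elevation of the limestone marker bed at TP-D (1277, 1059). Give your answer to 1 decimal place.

Let the plane be z = a·E + b·N + c.
TP-B−TP-A: 124a + 547b = 70;  TP-C−TP-A: −779a + 193b = −692.
Solving gives a = 0.871100, b = −0.069500.
Then c = 1178 − a·970 − b·159 = 344.08.
At (1277, 1059): z = 1112.4 − 73.6 + 344.08 = 1382.9 m.

1382.9 m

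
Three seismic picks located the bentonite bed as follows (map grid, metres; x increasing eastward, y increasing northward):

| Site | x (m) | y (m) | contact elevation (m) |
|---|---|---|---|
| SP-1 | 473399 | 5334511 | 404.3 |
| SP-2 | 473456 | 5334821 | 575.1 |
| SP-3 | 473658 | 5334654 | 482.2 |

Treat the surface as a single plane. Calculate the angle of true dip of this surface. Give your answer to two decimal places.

Two edge vectors: SP-1→SP-2 = (57, 310, 170.8), SP-1→SP-3 = (259, 143, 77.9).
Normal n = (SP-1→SP-2) × (SP-1→SP-3) = (-275.4, 39796.9, -72139).
So ∂z/∂x = −n_x/n_z = −0.00382 and ∂z/∂y = −n_y/n_z = 0.55167.
Gradient magnitude |∇z| = √(a² + b²) = √(0.00001 + 0.30434) = 0.55168.
True dip = arctan(0.55168) = 28.88°, dipping toward S (azimuth ≈ 180°).

28.88°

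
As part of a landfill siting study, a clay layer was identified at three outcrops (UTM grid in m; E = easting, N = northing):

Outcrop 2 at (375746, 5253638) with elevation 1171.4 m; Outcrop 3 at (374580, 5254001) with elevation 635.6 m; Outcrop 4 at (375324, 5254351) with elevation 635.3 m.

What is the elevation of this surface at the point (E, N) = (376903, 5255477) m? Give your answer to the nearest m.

409 m

Let the plane be z = a·E + b·N + c.
Outcrop 3−Outcrop 2: −1166a + 363b = −535.8;  Outcrop 4−Outcrop 2: −422a + 713b = −536.1.
Solving gives a = 0.27636219, b = −0.58832420.
Then c = 1171.4 − a·375746 − b·5253638 = 2988171.79.
At (376903, 5255477): z = 104161.7 − 3091924.3 + 2988171.79 = 409.2 m.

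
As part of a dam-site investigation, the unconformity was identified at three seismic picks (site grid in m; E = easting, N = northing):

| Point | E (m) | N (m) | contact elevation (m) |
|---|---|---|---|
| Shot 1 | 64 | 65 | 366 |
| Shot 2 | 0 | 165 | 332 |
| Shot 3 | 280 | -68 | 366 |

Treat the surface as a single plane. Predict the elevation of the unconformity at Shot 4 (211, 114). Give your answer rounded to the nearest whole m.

Two edge vectors: Shot 1→Shot 2 = (-64, 100, -34), Shot 1→Shot 3 = (216, -133, 0).
Normal n = (Shot 1→Shot 2) × (Shot 1→Shot 3) = (-4522, -7344, -13088).
So ∂z/∂E = −n_x/n_z = −0.34551 and ∂z/∂N = −n_y/n_z = −0.56112.
Intercept c from Shot 1: 366 + 22.11 + 36.47 = 424.59.
At (211, 114): z = −72.9 − 64.0 + 424.59 = 287.7 m.

288 m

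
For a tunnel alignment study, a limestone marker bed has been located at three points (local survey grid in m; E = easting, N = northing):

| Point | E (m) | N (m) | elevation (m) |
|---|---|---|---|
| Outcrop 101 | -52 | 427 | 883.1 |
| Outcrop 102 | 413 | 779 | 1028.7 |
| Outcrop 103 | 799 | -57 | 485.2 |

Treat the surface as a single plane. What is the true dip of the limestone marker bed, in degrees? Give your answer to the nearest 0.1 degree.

31.1°

Let the plane be z = a·E + b·N + c.
Outcrop 102−Outcrop 101: 465a + 352b = 145.6;  Outcrop 103−Outcrop 101: 851a − 484b = −397.9.
Solving gives a = −0.13265, b = 0.58887.
Gradient magnitude |∇z| = √(a² + b²) = √(0.01760 + 0.34677) = 0.60363.
True dip = arctan(0.60363) = 31.1°, dipping toward SSE (azimuth ≈ 167°).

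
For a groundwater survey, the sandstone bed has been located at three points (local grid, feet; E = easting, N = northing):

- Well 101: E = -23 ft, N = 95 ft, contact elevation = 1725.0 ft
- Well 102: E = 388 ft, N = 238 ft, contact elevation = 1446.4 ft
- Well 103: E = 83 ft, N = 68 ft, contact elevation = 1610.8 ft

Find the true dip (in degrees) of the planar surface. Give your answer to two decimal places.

48.36°

Let the plane be z = a·E + b·N + c.
Well 102−Well 101: 411a + 143b = −278.6;  Well 103−Well 101: 106a − 27b = −114.2.
Solving gives a = −0.90851, b = 0.66291.
Gradient magnitude |∇z| = √(a² + b²) = √(0.82538 + 0.43944) = 1.12464.
True dip = arctan(1.12464) = 48.36°, dipping toward SE (azimuth ≈ 126°).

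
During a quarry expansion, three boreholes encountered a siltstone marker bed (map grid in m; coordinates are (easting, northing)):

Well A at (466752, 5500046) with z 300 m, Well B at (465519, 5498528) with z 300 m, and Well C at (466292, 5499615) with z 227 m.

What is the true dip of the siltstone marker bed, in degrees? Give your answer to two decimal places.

40.55°

Let the plane be z = a·E + b·N + c.
Well B−Well A: −1233a − 1518b = 0;  Well C−Well A: −460a − 431b = −73.
Solving gives a = 0.66413, b = −0.53944.
Gradient magnitude |∇z| = √(a² + b²) = √(0.44106 + 0.29099) = 0.85560.
True dip = arctan(0.85560) = 40.55°, dipping toward NW (azimuth ≈ 309°).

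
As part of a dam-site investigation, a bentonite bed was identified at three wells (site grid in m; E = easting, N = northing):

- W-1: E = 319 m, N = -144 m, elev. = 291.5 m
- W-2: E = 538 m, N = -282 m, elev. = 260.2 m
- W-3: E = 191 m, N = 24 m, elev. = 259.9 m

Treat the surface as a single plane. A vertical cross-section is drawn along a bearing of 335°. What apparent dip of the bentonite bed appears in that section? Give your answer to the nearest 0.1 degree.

17.0°

Let the plane be z = a·E + b·N + c.
W-2−W-1: 219a − 138b = −31.3;  W-3−W-1: −128a + 168b = −31.6.
Solving gives a = −0.50289, b = −0.57125.
Unit vector along 335° is (sin 335°, cos 335°) = (-0.4226, 0.9063).
Slope in that direction = a·(-0.4226) + b·(0.9063) = −0.30520.
Apparent dip = arctan|0.30520| = 17.0° (true dip is 37.3°, so apparent ≤ true as expected).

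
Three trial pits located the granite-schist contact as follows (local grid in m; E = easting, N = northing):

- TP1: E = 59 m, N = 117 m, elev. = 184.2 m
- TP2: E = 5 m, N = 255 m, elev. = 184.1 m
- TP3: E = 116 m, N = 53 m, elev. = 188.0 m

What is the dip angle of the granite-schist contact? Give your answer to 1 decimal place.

Two edge vectors: TP1→TP2 = (-54, 138, -0.1), TP1→TP3 = (57, -64, 3.8).
Normal n = (TP1→TP2) × (TP1→TP3) = (518, 199.5, -4410).
So ∂z/∂E = −n_x/n_z = 0.11746 and ∂z/∂N = −n_y/n_z = 0.04524.
Gradient magnitude |∇z| = √(a² + b²) = √(0.01380 + 0.00205) = 0.12587.
True dip = arctan(0.12587) = 7.2°, dipping toward WSW (azimuth ≈ 249°).

7.2°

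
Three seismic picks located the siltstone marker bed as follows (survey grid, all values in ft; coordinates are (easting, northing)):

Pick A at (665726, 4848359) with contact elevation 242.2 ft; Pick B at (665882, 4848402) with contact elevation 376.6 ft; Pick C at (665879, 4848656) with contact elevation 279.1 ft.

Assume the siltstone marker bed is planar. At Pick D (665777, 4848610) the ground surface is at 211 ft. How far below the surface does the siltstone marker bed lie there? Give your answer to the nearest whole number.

Let the plane be z = a·E + b·N + c.
Pick B−Pick A: 156a + 43b = 134.4;  Pick C−Pick A: 153a + 297b = 36.9.
Solving gives a = 0.96420647, b = −0.37247000.
Then c = 242.2 − a·665726 − b·4848359 = 1164213.17.
At (665777, 4848610): z_contact = 641946.5 − 1805961.8 + 1164213.17 = 197.9 ft.
Depth below ground = 211 − 197.9 = 13 ft.

13 ft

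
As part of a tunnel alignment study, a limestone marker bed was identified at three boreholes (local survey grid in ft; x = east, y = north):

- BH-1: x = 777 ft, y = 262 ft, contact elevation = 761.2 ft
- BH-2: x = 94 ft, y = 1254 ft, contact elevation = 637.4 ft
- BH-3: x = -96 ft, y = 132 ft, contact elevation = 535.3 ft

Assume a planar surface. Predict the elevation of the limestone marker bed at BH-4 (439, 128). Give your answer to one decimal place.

Two edge vectors: BH-1→BH-2 = (-683, 992, -123.8), BH-1→BH-3 = (-873, -130, -225.9).
Normal n = (BH-1→BH-2) × (BH-1→BH-3) = (-240186.8, -46212.3, 954806).
So ∂z/∂x = −n_x/n_z = 0.251556 and ∂z/∂y = −n_y/n_z = 0.048400.
Intercept c from BH-1: 761.2 − 195.46 − 12.68 = 553.06.
At (439, 128): z = 110.4 + 6.2 + 553.06 = 669.7 ft.

669.7 ft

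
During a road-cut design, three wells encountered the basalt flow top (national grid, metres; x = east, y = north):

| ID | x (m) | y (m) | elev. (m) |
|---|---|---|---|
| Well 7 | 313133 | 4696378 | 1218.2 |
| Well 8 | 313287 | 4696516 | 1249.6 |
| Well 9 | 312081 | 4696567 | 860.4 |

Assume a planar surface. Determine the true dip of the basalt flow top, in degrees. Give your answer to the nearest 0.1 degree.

18.9°

Two edge vectors: Well 7→Well 8 = (154, 138, 31.4), Well 7→Well 9 = (-1052, 189, -357.8).
Normal n = (Well 7→Well 8) × (Well 7→Well 9) = (-55311, 22068.4, 174282).
So ∂z/∂x = −n_x/n_z = 0.31736 and ∂z/∂y = −n_y/n_z = −0.12662.
Gradient magnitude |∇z| = √(a² + b²) = √(0.10072 + 0.01603) = 0.34169.
True dip = arctan(0.34169) = 18.9°, dipping toward WNW (azimuth ≈ 292°).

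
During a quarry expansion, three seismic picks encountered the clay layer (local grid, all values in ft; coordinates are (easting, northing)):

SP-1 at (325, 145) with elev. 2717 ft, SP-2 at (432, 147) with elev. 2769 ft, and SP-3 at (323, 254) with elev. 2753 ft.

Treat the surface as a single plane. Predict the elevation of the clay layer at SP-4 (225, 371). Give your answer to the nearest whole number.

Two edge vectors: SP-1→SP-2 = (107, 2, 52), SP-1→SP-3 = (-2, 109, 36).
Normal n = (SP-1→SP-2) × (SP-1→SP-3) = (-5596, -3956, 11667).
So ∂z/∂E = −n_x/n_z = 0.47964 and ∂z/∂N = −n_y/n_z = 0.33908.
Intercept c from SP-1: 2717 − 155.88 − 49.17 = 2511.95.
At (225, 371): z = 107.9 + 125.8 + 2511.95 = 2745.7 ft.

2746 ft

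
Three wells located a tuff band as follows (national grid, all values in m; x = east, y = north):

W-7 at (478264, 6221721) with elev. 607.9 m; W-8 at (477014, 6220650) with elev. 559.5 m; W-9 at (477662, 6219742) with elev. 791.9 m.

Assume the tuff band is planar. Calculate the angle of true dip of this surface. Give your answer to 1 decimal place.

Two edge vectors: W-7→W-8 = (-1250, -1071, -48.4), W-7→W-9 = (-602, -1979, 184).
Normal n = (W-7→W-8) × (W-7→W-9) = (-292847.6, 259136.8, 1829008).
So ∂z/∂x = −n_x/n_z = 0.16011 and ∂z/∂y = −n_y/n_z = −0.14168.
Gradient magnitude |∇z| = √(a² + b²) = √(0.02564 + 0.02007) = 0.21380.
True dip = arctan(0.21380) = 12.1°, dipping toward NW (azimuth ≈ 312°).

12.1°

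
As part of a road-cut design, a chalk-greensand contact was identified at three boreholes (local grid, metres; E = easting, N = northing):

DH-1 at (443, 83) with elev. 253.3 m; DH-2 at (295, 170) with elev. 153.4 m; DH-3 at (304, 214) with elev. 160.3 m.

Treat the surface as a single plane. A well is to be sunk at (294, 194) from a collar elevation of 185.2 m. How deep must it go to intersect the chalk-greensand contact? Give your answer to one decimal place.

Let the plane be z = a·E + b·N + c.
DH-2−DH-1: −148a + 87b = −99.9;  DH-3−DH-1: −139a + 131b = −93.
Solving gives a = 0.68484, b = 0.01674.
Then c = 253.3 − a·443 − b·83 = −51.47.
At (294, 194): z_contact = 201.34 + 3.25 − 51.47 = 153.12 m.
Depth below ground = 185.2 − 153.12 = 32.1 m.

32.1 m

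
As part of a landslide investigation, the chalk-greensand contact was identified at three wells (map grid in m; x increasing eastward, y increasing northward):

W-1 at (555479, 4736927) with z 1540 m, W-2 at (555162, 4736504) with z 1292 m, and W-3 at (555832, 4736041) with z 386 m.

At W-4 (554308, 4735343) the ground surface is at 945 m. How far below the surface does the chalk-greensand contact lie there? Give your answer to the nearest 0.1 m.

Let the plane be z = a·x + b·y + c.
W-2−W-1: −317a − 423b = −248;  W-3−W-1: 353a − 886b = −1154.
Solving gives a = −0.623955963, b = 1.053886620.
Then c = 1540 − a·555479 − b·4736927 = −4644049.55.
At (554308, 4735343): z_contact = −345863.78 + 4990514.63 − 4644049.55 = 601.30 m.
Depth below ground = 945 − 601.30 = 343.7 m.

343.7 m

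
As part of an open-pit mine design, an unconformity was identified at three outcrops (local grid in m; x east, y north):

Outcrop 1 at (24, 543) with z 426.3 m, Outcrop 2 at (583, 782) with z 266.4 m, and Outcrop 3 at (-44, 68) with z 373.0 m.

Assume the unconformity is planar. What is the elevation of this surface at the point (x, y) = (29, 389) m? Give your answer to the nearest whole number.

399 m

Two edge vectors: Outcrop 1→Outcrop 2 = (559, 239, -159.9), Outcrop 1→Outcrop 3 = (-68, -475, -53.3).
Normal n = (Outcrop 1→Outcrop 2) × (Outcrop 1→Outcrop 3) = (-88691.2, 40667.9, -249273).
So ∂z/∂x = −n_x/n_z = −0.35580 and ∂z/∂y = −n_y/n_z = 0.16315.
Intercept c from Outcrop 1: 426.3 + 8.54 − 88.59 = 346.25.
At (29, 389): z = −10.3 + 63.5 + 346.25 = 399.4 m.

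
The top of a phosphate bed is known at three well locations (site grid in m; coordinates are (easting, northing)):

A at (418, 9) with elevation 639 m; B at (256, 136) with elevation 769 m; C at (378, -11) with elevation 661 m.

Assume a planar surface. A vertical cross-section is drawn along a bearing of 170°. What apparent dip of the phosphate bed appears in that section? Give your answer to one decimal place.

Two edge vectors: A→B = (-162, 127, 130), A→C = (-40, -20, 22).
Normal n = (A→B) × (A→C) = (5394, -1636, 8320).
So ∂z/∂E = −n_x/n_z = −0.64832 and ∂z/∂N = −n_y/n_z = 0.19663.
Unit vector along 170° is (sin 170°, cos 170°) = (0.1736, -0.9848).
Slope in that direction = a·(0.1736) + b·(-0.9848) = −0.30623.
Apparent dip = arctan|0.30623| = 17.0° (true dip is 34.1°, so apparent ≤ true as expected).

17.0°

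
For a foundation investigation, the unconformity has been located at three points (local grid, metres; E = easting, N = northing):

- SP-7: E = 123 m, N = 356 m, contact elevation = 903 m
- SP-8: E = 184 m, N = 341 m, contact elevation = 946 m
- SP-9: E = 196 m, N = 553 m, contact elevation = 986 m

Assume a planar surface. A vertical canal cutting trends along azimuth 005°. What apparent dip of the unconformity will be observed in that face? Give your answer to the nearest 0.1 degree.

11.9°

Two edge vectors: SP-7→SP-8 = (61, -15, 43), SP-7→SP-9 = (73, 197, 83).
Normal n = (SP-7→SP-8) × (SP-7→SP-9) = (-9716, -1924, 13112).
So ∂z/∂E = −n_x/n_z = 0.74100 and ∂z/∂N = −n_y/n_z = 0.14674.
Unit vector along 005° is (sin 5°, cos 5°) = (0.0872, 0.9962).
Slope in that direction = a·(0.0872) + b·(0.9962) = 0.21076.
Apparent dip = arctan|0.21076| = 11.9° (true dip is 37.1°, so apparent ≤ true as expected).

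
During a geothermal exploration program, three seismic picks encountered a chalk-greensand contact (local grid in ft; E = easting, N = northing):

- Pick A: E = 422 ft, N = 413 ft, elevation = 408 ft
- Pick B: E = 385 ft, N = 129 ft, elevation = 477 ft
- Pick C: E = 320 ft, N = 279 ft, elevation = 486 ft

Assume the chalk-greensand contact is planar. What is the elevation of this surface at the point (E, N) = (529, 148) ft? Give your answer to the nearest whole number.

Two edge vectors: Pick A→Pick B = (-37, -284, 69), Pick A→Pick C = (-102, -134, 78).
Normal n = (Pick A→Pick B) × (Pick A→Pick C) = (-12906, -4152, -24010).
So ∂z/∂E = −n_x/n_z = −0.53753 and ∂z/∂N = −n_y/n_z = −0.17293.
Intercept c from Pick A: 408 + 226.84 + 71.42 = 706.26.
At (529, 148): z = −284.4 − 25.6 + 706.26 = 396.3 ft.

396 ft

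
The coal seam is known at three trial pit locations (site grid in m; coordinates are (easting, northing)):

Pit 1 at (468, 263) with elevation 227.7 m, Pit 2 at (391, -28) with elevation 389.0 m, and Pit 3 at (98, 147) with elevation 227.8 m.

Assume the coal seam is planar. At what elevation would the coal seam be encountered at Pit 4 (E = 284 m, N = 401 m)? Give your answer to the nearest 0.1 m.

109.5 m

Two edge vectors: Pit 1→Pit 2 = (-77, -291, 161.3), Pit 1→Pit 3 = (-370, -116, 0.1).
Normal n = (Pit 1→Pit 2) × (Pit 1→Pit 3) = (18681.7, -59673.3, -98738).
So ∂z/∂E = −n_x/n_z = 0.18920 and ∂z/∂N = −n_y/n_z = −0.60436.
Intercept c from Pit 1: 227.7 − 88.55 + 158.95 = 298.10.
At (284, 401): z = 53.7 − 242.3 + 298.10 = 109.5 m.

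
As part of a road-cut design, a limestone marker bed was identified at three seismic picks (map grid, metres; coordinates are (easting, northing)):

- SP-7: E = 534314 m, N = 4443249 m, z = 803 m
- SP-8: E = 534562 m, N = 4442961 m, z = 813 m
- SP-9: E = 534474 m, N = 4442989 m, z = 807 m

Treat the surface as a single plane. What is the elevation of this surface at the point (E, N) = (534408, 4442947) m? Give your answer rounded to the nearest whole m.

Let the plane be z = a·E + b·N + c.
SP-8−SP-7: 248a − 288b = 10;  SP-9−SP-7: 160a − 260b = 4.
Solving gives a = 0.07869565, b = 0.03304348.
Then c = 803 − a·534314 − b·4443249 = −188065.59.
At (534408, 4442947): z = 42055.6 + 146810.4 − 188065.59 = 800.4 m.

800 m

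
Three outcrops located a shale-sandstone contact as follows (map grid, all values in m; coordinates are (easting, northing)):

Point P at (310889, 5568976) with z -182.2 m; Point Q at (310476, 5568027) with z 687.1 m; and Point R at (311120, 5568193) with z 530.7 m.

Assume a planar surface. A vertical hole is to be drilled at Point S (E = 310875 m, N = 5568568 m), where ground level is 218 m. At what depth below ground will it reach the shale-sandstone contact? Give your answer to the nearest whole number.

Let the plane be z = a·E + b·N + c.
Point Q−Point P: −413a − 949b = 869.3;  Point R−Point P: 231a − 783b = 712.9.
Solving gives a = −0.00759273, b = −0.91271254.
Then c = -182.2 − a·310889 − b·5568976 = 5085052.54.
At (310875, 5568568): z_contact = −2360.4 − 5082501.9 + 5085052.54 = 190.3 m.
Depth below ground = 218 − 190.3 = 28 m.

28 m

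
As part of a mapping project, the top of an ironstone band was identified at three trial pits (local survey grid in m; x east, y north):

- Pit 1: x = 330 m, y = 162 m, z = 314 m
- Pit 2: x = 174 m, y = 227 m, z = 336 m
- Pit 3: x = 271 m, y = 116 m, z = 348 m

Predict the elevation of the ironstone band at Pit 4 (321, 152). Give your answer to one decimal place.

320.3 m

Two edge vectors: Pit 1→Pit 2 = (-156, 65, 22), Pit 1→Pit 3 = (-59, -46, 34).
Normal n = (Pit 1→Pit 2) × (Pit 1→Pit 3) = (3222, 4006, 11011).
So ∂z/∂x = −n_x/n_z = −0.29262 and ∂z/∂y = −n_y/n_z = −0.36382.
Intercept c from Pit 1: 314 + 96.56 + 58.94 = 469.50.
At (321, 152): z = −93.9 − 55.3 + 469.50 = 320.3 m.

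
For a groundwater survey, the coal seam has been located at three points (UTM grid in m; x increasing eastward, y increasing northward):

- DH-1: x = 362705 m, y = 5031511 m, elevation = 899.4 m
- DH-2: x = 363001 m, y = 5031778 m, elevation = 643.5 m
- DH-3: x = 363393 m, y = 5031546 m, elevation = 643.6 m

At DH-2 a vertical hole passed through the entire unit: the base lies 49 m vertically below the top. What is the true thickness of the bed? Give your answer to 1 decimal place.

40.7 m

Two edge vectors: DH-1→DH-2 = (296, 267, -255.9), DH-1→DH-3 = (688, 35, -255.8).
Normal n = (DH-1→DH-2) × (DH-1→DH-3) = (-59342.1, -100342.4, -173336).
So ∂z/∂x = −n_x/n_z = −0.34235 and ∂z/∂y = −n_y/n_z = −0.57889.
|∇z| = √(a²+b²) = 0.67255, so dip δ = arctan(0.67255) = 33.92°.
True thickness = vertical thickness × cos δ = 49 × cos 33.92° = 40.7 m.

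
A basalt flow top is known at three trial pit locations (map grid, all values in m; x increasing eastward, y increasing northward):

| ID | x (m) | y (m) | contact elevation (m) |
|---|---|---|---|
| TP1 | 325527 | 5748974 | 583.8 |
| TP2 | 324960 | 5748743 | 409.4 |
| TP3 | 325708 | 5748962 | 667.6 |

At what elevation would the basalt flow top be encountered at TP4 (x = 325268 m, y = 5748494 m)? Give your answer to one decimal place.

627.0 m

Let the plane be z = a·x + b·y + c.
TP2−TP1: −567a − 231b = −174.4;  TP3−TP1: 181a − 12b = 83.8.
Solving gives a = 0.441234187, b = −0.328051013.
Then c = 583.8 − a·325527 − b·5748974 = 1742906.90.
At (325268, 5748494): z = 143519.4 − 1885799.3 + 1742906.90 = 627.0 m.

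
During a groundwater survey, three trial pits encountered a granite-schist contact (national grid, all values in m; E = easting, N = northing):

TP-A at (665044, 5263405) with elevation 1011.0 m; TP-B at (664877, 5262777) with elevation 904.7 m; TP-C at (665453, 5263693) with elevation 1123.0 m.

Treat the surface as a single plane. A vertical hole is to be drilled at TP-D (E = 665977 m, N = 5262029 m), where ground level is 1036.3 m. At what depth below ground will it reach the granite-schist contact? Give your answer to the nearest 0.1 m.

Let the plane be z = a·E + b·N + c.
TP-B−TP-A: −167a − 628b = −106.3;  TP-C−TP-A: 409a + 288b = 112.
Solving gives a = 0.190277645, b = 0.118668206.
Then c = 1011 − a·665044 − b·5263405 = −750130.83.
At (665977, 5262029): z_contact = 126720.53 + 624435.54 − 750130.83 = 1025.24 m.
Depth below ground = 1036.3 − 1025.24 = 11.1 m.

11.1 m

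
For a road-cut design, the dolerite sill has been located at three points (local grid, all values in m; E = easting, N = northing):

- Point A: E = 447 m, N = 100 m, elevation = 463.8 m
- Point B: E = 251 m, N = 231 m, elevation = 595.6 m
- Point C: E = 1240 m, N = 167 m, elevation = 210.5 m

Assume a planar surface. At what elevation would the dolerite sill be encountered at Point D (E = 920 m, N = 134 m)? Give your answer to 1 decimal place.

Let the plane be z = a·E + b·N + c.
Point B−Point A: −196a + 131b = 131.8;  Point C−Point A: 793a + 67b = −253.3.
Solving gives a = −0.359039, b = 0.468919.
Then c = 463.8 − a·447 − b·100 = 577.40.
At (920, 134): z = −330.3 + 62.8 + 577.40 = 309.9 m.

309.9 m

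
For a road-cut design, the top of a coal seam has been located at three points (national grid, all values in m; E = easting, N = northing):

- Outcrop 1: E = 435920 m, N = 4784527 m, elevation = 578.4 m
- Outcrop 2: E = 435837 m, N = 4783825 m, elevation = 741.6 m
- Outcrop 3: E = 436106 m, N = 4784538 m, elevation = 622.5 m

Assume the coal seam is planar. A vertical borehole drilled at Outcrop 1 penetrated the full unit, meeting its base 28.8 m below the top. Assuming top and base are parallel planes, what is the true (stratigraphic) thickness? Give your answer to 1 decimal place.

27.1 m

Let the plane be z = a·E + b·N + c.
Outcrop 2−Outcrop 1: −83a − 702b = 163.2;  Outcrop 3−Outcrop 1: 186a + 11b = 44.1.
Solving gives a = 0.25261, b = −0.26235.
|∇z| = √(a²+b²) = 0.36420, so dip δ = arctan(0.36420) = 20.01°.
True thickness = vertical thickness × cos δ = 28.8 × cos 20.01° = 27.1 m.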